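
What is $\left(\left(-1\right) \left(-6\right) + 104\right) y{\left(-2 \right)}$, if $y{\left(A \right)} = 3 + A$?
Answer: $110$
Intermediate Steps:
$\left(\left(-1\right) \left(-6\right) + 104\right) y{\left(-2 \right)} = \left(\left(-1\right) \left(-6\right) + 104\right) \left(3 - 2\right) = \left(6 + 104\right) 1 = 110 \cdot 1 = 110$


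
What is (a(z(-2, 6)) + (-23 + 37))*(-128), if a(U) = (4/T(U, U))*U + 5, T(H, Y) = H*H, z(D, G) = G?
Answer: -7552/3 ≈ -2517.3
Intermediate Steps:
T(H, Y) = H**2
a(U) = 5 + 4/U (a(U) = (4/(U**2))*U + 5 = (4/U**2)*U + 5 = 4/U + 5 = 5 + 4/U)
(a(z(-2, 6)) + (-23 + 37))*(-128) = ((5 + 4/6) + (-23 + 37))*(-128) = ((5 + 4*(1/6)) + 14)*(-128) = ((5 + 2/3) + 14)*(-128) = (17/3 + 14)*(-128) = (59/3)*(-128) = -7552/3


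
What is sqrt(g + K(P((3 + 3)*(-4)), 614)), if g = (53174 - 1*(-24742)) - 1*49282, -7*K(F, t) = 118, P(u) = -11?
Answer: 8*sqrt(21910)/7 ≈ 169.17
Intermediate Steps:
K(F, t) = -118/7 (K(F, t) = -1/7*118 = -118/7)
g = 28634 (g = (53174 + 24742) - 49282 = 77916 - 49282 = 28634)
sqrt(g + K(P((3 + 3)*(-4)), 614)) = sqrt(28634 - 118/7) = sqrt(200320/7) = 8*sqrt(21910)/7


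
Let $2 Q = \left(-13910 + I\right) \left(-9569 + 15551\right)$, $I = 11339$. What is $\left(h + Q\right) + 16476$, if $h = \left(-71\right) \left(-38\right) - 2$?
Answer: $-7670689$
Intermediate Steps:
$h = 2696$ ($h = 2698 - 2 = 2696$)
$Q = -7689861$ ($Q = \frac{\left(-13910 + 11339\right) \left(-9569 + 15551\right)}{2} = \frac{\left(-2571\right) 5982}{2} = \frac{1}{2} \left(-15379722\right) = -7689861$)
$\left(h + Q\right) + 16476 = \left(2696 - 7689861\right) + 16476 = -7687165 + 16476 = -7670689$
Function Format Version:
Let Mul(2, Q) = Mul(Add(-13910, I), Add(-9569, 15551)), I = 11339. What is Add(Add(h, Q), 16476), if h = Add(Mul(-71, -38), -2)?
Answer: -7670689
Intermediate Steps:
h = 2696 (h = Add(2698, -2) = 2696)
Q = -7689861 (Q = Mul(Rational(1, 2), Mul(Add(-13910, 11339), Add(-9569, 15551))) = Mul(Rational(1, 2), Mul(-2571, 5982)) = Mul(Rational(1, 2), -15379722) = -7689861)
Add(Add(h, Q), 16476) = Add(Add(2696, -7689861), 16476) = Add(-7687165, 16476) = -7670689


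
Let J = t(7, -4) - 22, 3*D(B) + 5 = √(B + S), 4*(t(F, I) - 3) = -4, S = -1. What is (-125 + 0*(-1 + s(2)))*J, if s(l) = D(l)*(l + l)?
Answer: 2500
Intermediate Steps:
t(F, I) = 2 (t(F, I) = 3 + (¼)*(-4) = 3 - 1 = 2)
D(B) = -5/3 + √(-1 + B)/3 (D(B) = -5/3 + √(B - 1)/3 = -5/3 + √(-1 + B)/3)
J = -20 (J = 2 - 22 = -20)
s(l) = 2*l*(-5/3 + √(-1 + l)/3) (s(l) = (-5/3 + √(-1 + l)/3)*(l + l) = (-5/3 + √(-1 + l)/3)*(2*l) = 2*l*(-5/3 + √(-1 + l)/3))
(-125 + 0*(-1 + s(2)))*J = (-125 + 0*(-1 + (⅔)*2*(-5 + √(-1 + 2))))*(-20) = (-125 + 0*(-1 + (⅔)*2*(-5 + √1)))*(-20) = (-125 + 0*(-1 + (⅔)*2*(-5 + 1)))*(-20) = (-125 + 0*(-1 + (⅔)*2*(-4)))*(-20) = (-125 + 0*(-1 - 16/3))*(-20) = (-125 + 0*(-19/3))*(-20) = (-125 + 0)*(-20) = -125*(-20) = 2500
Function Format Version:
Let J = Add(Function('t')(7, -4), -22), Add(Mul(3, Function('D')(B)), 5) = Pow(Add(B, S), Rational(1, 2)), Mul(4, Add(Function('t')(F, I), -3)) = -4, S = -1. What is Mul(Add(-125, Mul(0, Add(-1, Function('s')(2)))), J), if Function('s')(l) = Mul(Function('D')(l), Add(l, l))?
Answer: 2500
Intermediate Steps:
Function('t')(F, I) = 2 (Function('t')(F, I) = Add(3, Mul(Rational(1, 4), -4)) = Add(3, -1) = 2)
Function('D')(B) = Add(Rational(-5, 3), Mul(Rational(1, 3), Pow(Add(-1, B), Rational(1, 2)))) (Function('D')(B) = Add(Rational(-5, 3), Mul(Rational(1, 3), Pow(Add(B, -1), Rational(1, 2)))) = Add(Rational(-5, 3), Mul(Rational(1, 3), Pow(Add(-1, B), Rational(1, 2)))))
J = -20 (J = Add(2, -22) = -20)
Function('s')(l) = Mul(2, l, Add(Rational(-5, 3), Mul(Rational(1, 3), Pow(Add(-1, l), Rational(1, 2))))) (Function('s')(l) = Mul(Add(Rational(-5, 3), Mul(Rational(1, 3), Pow(Add(-1, l), Rational(1, 2)))), Add(l, l)) = Mul(Add(Rational(-5, 3), Mul(Rational(1, 3), Pow(Add(-1, l), Rational(1, 2)))), Mul(2, l)) = Mul(2, l, Add(Rational(-5, 3), Mul(Rational(1, 3), Pow(Add(-1, l), Rational(1, 2))))))
Mul(Add(-125, Mul(0, Add(-1, Function('s')(2)))), J) = Mul(Add(-125, Mul(0, Add(-1, Mul(Rational(2, 3), 2, Add(-5, Pow(Add(-1, 2), Rational(1, 2))))))), -20) = Mul(Add(-125, Mul(0, Add(-1, Mul(Rational(2, 3), 2, Add(-5, Pow(1, Rational(1, 2))))))), -20) = Mul(Add(-125, Mul(0, Add(-1, Mul(Rational(2, 3), 2, Add(-5, 1))))), -20) = Mul(Add(-125, Mul(0, Add(-1, Mul(Rational(2, 3), 2, -4)))), -20) = Mul(Add(-125, Mul(0, Add(-1, Rational(-16, 3)))), -20) = Mul(Add(-125, Mul(0, Rational(-19, 3))), -20) = Mul(Add(-125, 0), -20) = Mul(-125, -20) = 2500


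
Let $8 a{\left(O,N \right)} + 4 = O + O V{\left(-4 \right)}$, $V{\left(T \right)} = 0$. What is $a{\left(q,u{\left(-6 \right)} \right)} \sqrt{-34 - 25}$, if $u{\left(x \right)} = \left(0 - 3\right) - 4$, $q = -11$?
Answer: $- \frac{15 i \sqrt{59}}{8} \approx - 14.402 i$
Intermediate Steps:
$u{\left(x \right)} = -7$ ($u{\left(x \right)} = -3 - 4 = -7$)
$a{\left(O,N \right)} = - \frac{1}{2} + \frac{O}{8}$ ($a{\left(O,N \right)} = - \frac{1}{2} + \frac{O + O 0}{8} = - \frac{1}{2} + \frac{O + 0}{8} = - \frac{1}{2} + \frac{O}{8}$)
$a{\left(q,u{\left(-6 \right)} \right)} \sqrt{-34 - 25} = \left(- \frac{1}{2} + \frac{1}{8} \left(-11\right)\right) \sqrt{-34 - 25} = \left(- \frac{1}{2} - \frac{11}{8}\right) \sqrt{-59} = - \frac{15 i \sqrt{59}}{8}$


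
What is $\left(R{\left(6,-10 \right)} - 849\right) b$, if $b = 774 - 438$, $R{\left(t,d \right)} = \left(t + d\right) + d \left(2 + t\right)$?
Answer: $-313488$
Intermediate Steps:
$R{\left(t,d \right)} = d + t + d \left(2 + t\right)$ ($R{\left(t,d \right)} = \left(d + t\right) + d \left(2 + t\right) = d + t + d \left(2 + t\right)$)
$b = 336$
$\left(R{\left(6,-10 \right)} - 849\right) b = \left(\left(6 + 3 \left(-10\right) - 60\right) - 849\right) 336 = \left(\left(6 - 30 - 60\right) - 849\right) 336 = \left(-84 - 849\right) 336 = \left(-933\right) 336 = -313488$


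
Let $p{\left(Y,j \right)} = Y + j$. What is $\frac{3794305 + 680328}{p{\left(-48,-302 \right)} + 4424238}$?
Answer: $\frac{4474633}{4423888} \approx 1.0115$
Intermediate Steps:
$\frac{3794305 + 680328}{p{\left(-48,-302 \right)} + 4424238} = \frac{3794305 + 680328}{\left(-48 - 302\right) + 4424238} = \frac{4474633}{-350 + 4424238} = \frac{4474633}{4423888}$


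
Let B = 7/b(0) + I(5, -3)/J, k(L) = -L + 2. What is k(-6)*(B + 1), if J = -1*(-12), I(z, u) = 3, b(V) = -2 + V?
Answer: -18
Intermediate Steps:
k(L) = 2 - L
J = 12
B = -13/4 (B = 7/(-2 + 0) + 3/12 = 7/(-2) + 3*(1/12) = 7*(-½) + ¼ = -7/2 + ¼ = -13/4 ≈ -3.2500)
k(-6)*(B + 1) = (2 - 1*(-6))*(-13/4 + 1) = (2 + 6)*(-9/4) = 8*(-9/4) = -18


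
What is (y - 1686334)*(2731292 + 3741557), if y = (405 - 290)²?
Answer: -10829781917541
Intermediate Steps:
y = 13225 (y = 115² = 13225)
(y - 1686334)*(2731292 + 3741557) = (13225 - 1686334)*(2731292 + 3741557) = -1673109*6472849 = -10829781917541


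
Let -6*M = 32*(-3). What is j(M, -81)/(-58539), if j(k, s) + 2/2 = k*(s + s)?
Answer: 2593/58539 ≈ 0.044295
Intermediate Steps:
M = 16 (M = -16*(-3)/3 = -⅙*(-96) = 16)
j(k, s) = -1 + 2*k*s (j(k, s) = -1 + k*(s + s) = -1 + k*(2*s) = -1 + 2*k*s)
j(M, -81)/(-58539) = (-1 + 2*16*(-81))/(-58539) = (-1 - 2592)*(-1/58539) = -2593*(-1/58539) = 2593/58539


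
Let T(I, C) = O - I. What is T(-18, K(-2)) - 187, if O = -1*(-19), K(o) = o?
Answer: -150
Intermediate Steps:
O = 19
T(I, C) = 19 - I
T(-18, K(-2)) - 187 = (19 - 1*(-18)) - 187 = (19 + 18) - 187 = 37 - 187 = -150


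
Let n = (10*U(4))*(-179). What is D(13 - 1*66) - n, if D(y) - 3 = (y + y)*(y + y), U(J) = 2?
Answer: 14819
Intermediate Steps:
D(y) = 3 + 4*y² (D(y) = 3 + (y + y)*(y + y) = 3 + (2*y)*(2*y) = 3 + 4*y²)
n = -3580 (n = (10*2)*(-179) = 20*(-179) = -3580)
D(13 - 1*66) - n = (3 + 4*(13 - 1*66)²) - 1*(-3580) = (3 + 4*(13 - 66)²) + 3580 = (3 + 4*(-53)²) + 3580 = (3 + 4*2809) + 3580 = (3 + 11236) + 3580 = 11239 + 3580 = 14819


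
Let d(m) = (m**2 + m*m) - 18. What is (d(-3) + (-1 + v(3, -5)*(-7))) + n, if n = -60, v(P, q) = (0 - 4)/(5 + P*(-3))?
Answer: -68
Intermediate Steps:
v(P, q) = -4/(5 - 3*P)
d(m) = -18 + 2*m**2 (d(m) = (m**2 + m**2) - 18 = 2*m**2 - 18 = -18 + 2*m**2)
(d(-3) + (-1 + v(3, -5)*(-7))) + n = ((-18 + 2*(-3)**2) + (-1 + (4/(-5 + 3*3))*(-7))) - 60 = ((-18 + 2*9) + (-1 + (4/(-5 + 9))*(-7))) - 60 = ((-18 + 18) + (-1 + (4/4)*(-7))) - 60 = (0 + (-1 + (4*(1/4))*(-7))) - 60 = (0 + (-1 + 1*(-7))) - 60 = (0 + (-1 - 7)) - 60 = (0 - 8) - 60 = -8 - 60 = -68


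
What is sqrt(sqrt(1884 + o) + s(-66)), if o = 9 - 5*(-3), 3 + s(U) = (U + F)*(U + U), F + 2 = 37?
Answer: sqrt(4089 + 6*sqrt(53)) ≈ 64.286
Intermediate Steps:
F = 35 (F = -2 + 37 = 35)
s(U) = -3 + 2*U*(35 + U) (s(U) = -3 + (U + 35)*(U + U) = -3 + (35 + U)*(2*U) = -3 + 2*U*(35 + U))
o = 24 (o = 9 + 15 = 24)
sqrt(sqrt(1884 + o) + s(-66)) = sqrt(sqrt(1884 + 24) + (-3 + 2*(-66)**2 + 70*(-66))) = sqrt(sqrt(1908) + (-3 + 2*4356 - 4620)) = sqrt(6*sqrt(53) + (-3 + 8712 - 4620)) = sqrt(6*sqrt(53) + 4089) = sqrt(4089 + 6*sqrt(53))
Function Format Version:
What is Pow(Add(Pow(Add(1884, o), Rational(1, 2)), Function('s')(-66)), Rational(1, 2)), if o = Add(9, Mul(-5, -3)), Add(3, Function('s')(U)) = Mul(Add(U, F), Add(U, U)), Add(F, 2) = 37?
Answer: Pow(Add(4089, Mul(6, Pow(53, Rational(1, 2)))), Rational(1, 2)) ≈ 64.286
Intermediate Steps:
F = 35 (F = Add(-2, 37) = 35)
Function('s')(U) = Add(-3, Mul(2, U, Add(35, U))) (Function('s')(U) = Add(-3, Mul(Add(U, 35), Add(U, U))) = Add(-3, Mul(Add(35, U), Mul(2, U))) = Add(-3, Mul(2, U, Add(35, U))))
o = 24 (o = Add(9, 15) = 24)
Pow(Add(Pow(Add(1884, o), Rational(1, 2)), Function('s')(-66)), Rational(1, 2)) = Pow(Add(Pow(Add(1884, 24), Rational(1, 2)), Add(-3, Mul(2, Pow(-66, 2)), Mul(70, -66))), Rational(1, 2)) = Pow(Add(Pow(1908, Rational(1, 2)), Add(-3, Mul(2, 4356), -4620)), Rational(1, 2)) = Pow(Add(Mul(6, Pow(53, Rational(1, 2))), Add(-3, 8712, -4620)), Rational(1, 2)) = Pow(Add(Mul(6, Pow(53, Rational(1, 2))), 4089), Rational(1, 2)) = Pow(Add(4089, Mul(6, Pow(53, Rational(1, 2)))), Rational(1, 2))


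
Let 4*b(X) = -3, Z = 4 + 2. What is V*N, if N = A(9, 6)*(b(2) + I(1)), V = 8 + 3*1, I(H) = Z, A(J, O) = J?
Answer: 2079/4 ≈ 519.75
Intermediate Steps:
Z = 6
b(X) = -3/4 (b(X) = (1/4)*(-3) = -3/4)
I(H) = 6
V = 11 (V = 8 + 3 = 11)
N = 189/4 (N = 9*(-3/4 + 6) = 9*(21/4) = 189/4 ≈ 47.250)
V*N = 11*(189/4) = 2079/4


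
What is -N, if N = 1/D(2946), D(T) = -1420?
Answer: 1/1420 ≈ 0.00070423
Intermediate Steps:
N = -1/1420 (N = 1/(-1420) = -1/1420 ≈ -0.00070423)
-N = -1*(-1/1420) = 1/1420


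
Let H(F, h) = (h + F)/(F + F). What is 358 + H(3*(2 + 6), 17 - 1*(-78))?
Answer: 17303/48 ≈ 360.48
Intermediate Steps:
H(F, h) = (F + h)/(2*F) (H(F, h) = (F + h)/((2*F)) = (F + h)*(1/(2*F)) = (F + h)/(2*F))
358 + H(3*(2 + 6), 17 - 1*(-78)) = 358 + (3*(2 + 6) + (17 - 1*(-78)))/(2*((3*(2 + 6)))) = 358 + (3*8 + (17 + 78))/(2*((3*8))) = 358 + (1/2)*(24 + 95)/24 = 358 + (1/2)*(1/24)*119 = 358 + 119/48 = 17303/48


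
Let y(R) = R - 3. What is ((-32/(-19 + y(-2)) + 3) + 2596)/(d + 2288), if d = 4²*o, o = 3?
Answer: 7801/7008 ≈ 1.1132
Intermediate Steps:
y(R) = -3 + R
d = 48 (d = 4²*3 = 16*3 = 48)
((-32/(-19 + y(-2)) + 3) + 2596)/(d + 2288) = ((-32/(-19 + (-3 - 2)) + 3) + 2596)/(48 + 2288) = ((-32/(-19 - 5) + 3) + 2596)/2336 = ((-32/(-24) + 3) + 2596)*(1/2336) = ((-32*(-1/24) + 3) + 2596)*(1/2336) = ((4/3 + 3) + 2596)*(1/2336) = (13/3 + 2596)*(1/2336) = (7801/3)*(1/2336) = 7801/7008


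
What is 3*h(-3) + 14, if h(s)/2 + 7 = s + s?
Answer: -64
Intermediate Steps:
h(s) = -14 + 4*s (h(s) = -14 + 2*(s + s) = -14 + 2*(2*s) = -14 + 4*s)
3*h(-3) + 14 = 3*(-14 + 4*(-3)) + 14 = 3*(-14 - 12) + 14 = 3*(-26) + 14 = -78 + 14 = -64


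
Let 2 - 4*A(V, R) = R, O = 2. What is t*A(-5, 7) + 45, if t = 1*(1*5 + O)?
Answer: 145/4 ≈ 36.250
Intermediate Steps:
A(V, R) = ½ - R/4
t = 7 (t = 1*(1*5 + 2) = 1*(5 + 2) = 1*7 = 7)
t*A(-5, 7) + 45 = 7*(½ - ¼*7) + 45 = 7*(½ - 7/4) + 45 = 7*(-5/4) + 45 = -35/4 + 45 = 145/4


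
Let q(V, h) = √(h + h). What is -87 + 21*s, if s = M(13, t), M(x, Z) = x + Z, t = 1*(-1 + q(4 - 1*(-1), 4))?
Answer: 165 + 42*√2 ≈ 224.40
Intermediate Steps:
q(V, h) = √2*√h (q(V, h) = √(2*h) = √2*√h)
t = -1 + 2*√2 (t = 1*(-1 + √2*√4) = 1*(-1 + √2*2) = 1*(-1 + 2*√2) = -1 + 2*√2 ≈ 1.8284)
M(x, Z) = Z + x
s = 12 + 2*√2 (s = (-1 + 2*√2) + 13 = 12 + 2*√2 ≈ 14.828)
-87 + 21*s = -87 + 21*(12 + 2*√2) = -87 + (252 + 42*√2) = 165 + 42*√2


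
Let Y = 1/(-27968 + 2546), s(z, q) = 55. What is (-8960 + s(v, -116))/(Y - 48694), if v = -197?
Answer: 226382910/1237898869 ≈ 0.18288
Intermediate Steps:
Y = -1/25422 (Y = 1/(-25422) = -1/25422 ≈ -3.9336e-5)
(-8960 + s(v, -116))/(Y - 48694) = (-8960 + 55)/(-1/25422 - 48694) = -8905/(-1237898869/25422) = -8905*(-25422/1237898869) = 226382910/1237898869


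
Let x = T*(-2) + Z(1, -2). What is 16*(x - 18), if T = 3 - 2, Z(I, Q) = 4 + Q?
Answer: -288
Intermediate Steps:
T = 1
x = 0 (x = 1*(-2) + (4 - 2) = -2 + 2 = 0)
16*(x - 18) = 16*(0 - 18) = 16*(-18) = -288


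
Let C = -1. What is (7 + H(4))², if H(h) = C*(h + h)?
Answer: 1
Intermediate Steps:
H(h) = -2*h (H(h) = -(h + h) = -2*h)
(7 + H(4))² = (7 - 2*4)² = (7 - 8)² = (-1)² = 1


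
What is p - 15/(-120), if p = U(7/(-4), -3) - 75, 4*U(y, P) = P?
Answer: -605/8 ≈ -75.625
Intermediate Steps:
U(y, P) = P/4
p = -303/4 (p = (¼)*(-3) - 75 = -¾ - 75 = -303/4 ≈ -75.750)
p - 15/(-120) = -303/4 - 15/(-120) = -303/4 - 15*(-1/120) = -303/4 + ⅛ = -605/8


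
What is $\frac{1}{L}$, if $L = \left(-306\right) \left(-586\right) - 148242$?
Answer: $\frac{1}{31074} \approx 3.2181 \cdot 10^{-5}$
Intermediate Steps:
$L = 31074$ ($L = 179316 - 148242 = 31074$)
$\frac{1}{L} = \frac{1}{31074}$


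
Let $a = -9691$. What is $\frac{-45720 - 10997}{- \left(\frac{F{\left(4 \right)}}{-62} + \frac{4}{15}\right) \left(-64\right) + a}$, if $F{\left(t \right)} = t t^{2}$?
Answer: $\frac{26373405}{4529099} \approx 5.8231$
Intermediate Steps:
$F{\left(t \right)} = t^{3}$
$\frac{-45720 - 10997}{- \left(\frac{F{\left(4 \right)}}{-62} + \frac{4}{15}\right) \left(-64\right) + a} = \frac{-45720 - 10997}{- \left(\frac{4^{3}}{-62} + \frac{4}{15}\right) \left(-64\right) - 9691} = - \frac{56717}{- \left(64 \left(- \frac{1}{62}\right) + 4 \cdot \frac{1}{15}\right) \left(-64\right) - 9691} = - \frac{56717}{- \left(- \frac{32}{31} + \frac{4}{15}\right) \left(-64\right) - 9691} = - \frac{56717}{- \frac{\left(-356\right) \left(-64\right)}{465} - 9691} = - \frac{56717}{\left(-1\right) \frac{22784}{465} - 9691} = - \frac{56717}{- \frac{22784}{465} - 9691} = - \frac{56717}{- \frac{4529099}{465}} = \left(-56717\right) \left(- \frac{465}{4529099}\right) = \frac{26373405}{4529099}$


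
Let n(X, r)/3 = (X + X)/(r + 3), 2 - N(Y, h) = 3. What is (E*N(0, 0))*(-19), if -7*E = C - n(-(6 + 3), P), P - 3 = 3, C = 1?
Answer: -19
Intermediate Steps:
P = 6 (P = 3 + 3 = 6)
N(Y, h) = -1 (N(Y, h) = 2 - 1*3 = 2 - 3 = -1)
n(X, r) = 6*X/(3 + r) (n(X, r) = 3*((X + X)/(r + 3)) = 3*((2*X)/(3 + r)) = 3*(2*X/(3 + r)) = 6*X/(3 + r))
E = -1 (E = -(1 - 6*(-(6 + 3))/(3 + 6))/7 = -(1 - 6*(-1*9)/9)/7 = -(1 - 6*(-9)/9)/7 = -(1 - 1*(-6))/7 = -(1 + 6)/7 = -⅐*7 = -1)
(E*N(0, 0))*(-19) = -1*(-1)*(-19) = 1*(-19) = -19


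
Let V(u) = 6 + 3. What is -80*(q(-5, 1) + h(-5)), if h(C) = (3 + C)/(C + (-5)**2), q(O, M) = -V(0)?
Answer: 728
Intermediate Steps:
V(u) = 9
q(O, M) = -9 (q(O, M) = -1*9 = -9)
h(C) = (3 + C)/(25 + C) (h(C) = (3 + C)/(C + 25) = (3 + C)/(25 + C))
-80*(q(-5, 1) + h(-5)) = -80*(-9 + (3 - 5)/(25 - 5)) = -80*(-9 - 2/20) = -80*(-9 + (1/20)*(-2)) = -80*(-9 - 1/10) = -80*(-91/10) = 728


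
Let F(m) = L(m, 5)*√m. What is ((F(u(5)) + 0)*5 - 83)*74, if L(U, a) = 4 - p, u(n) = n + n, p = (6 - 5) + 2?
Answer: -6142 + 370*√10 ≈ -4972.0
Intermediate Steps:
p = 3 (p = 1 + 2 = 3)
u(n) = 2*n
L(U, a) = 1 (L(U, a) = 4 - 1*3 = 4 - 3 = 1)
F(m) = √m (F(m) = 1*√m = √m)
((F(u(5)) + 0)*5 - 83)*74 = ((√(2*5) + 0)*5 - 83)*74 = ((√10 + 0)*5 - 83)*74 = (√10*5 - 83)*74 = (5*√10 - 83)*74 = (-83 + 5*√10)*74 = -6142 + 370*√10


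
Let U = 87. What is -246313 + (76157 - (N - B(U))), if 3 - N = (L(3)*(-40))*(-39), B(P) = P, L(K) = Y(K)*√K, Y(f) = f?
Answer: -170072 + 4680*√3 ≈ -1.6197e+5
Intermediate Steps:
L(K) = K^(3/2) (L(K) = K*√K = K^(3/2))
N = 3 - 4680*√3 (N = 3 - 3^(3/2)*(-40)*(-39) = 3 - (3*√3)*(-40)*(-39) = 3 - (-120*√3)*(-39) = 3 - 4680*√3 ≈ -8103.0)
-246313 + (76157 - (N - B(U))) = -246313 + (76157 - ((3 - 4680*√3) - 1*87)) = -246313 + (76157 - ((3 - 4680*√3) - 87)) = -246313 + (76157 - (-84 - 4680*√3)) = -246313 + (76157 + (84 + 4680*√3)) = -246313 + (76241 + 4680*√3) = -170072 + 4680*√3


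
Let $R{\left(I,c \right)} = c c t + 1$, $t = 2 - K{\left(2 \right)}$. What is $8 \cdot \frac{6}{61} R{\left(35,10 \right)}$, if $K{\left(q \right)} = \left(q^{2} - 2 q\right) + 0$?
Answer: $\frac{9648}{61} \approx 158.16$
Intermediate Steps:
$K{\left(q \right)} = q^{2} - 2 q$
$t = 2$ ($t = 2 - 2 \left(-2 + 2\right) = 2 - 2 \cdot 0 = 2 - 0 = 2 + 0 = 2$)
$R{\left(I,c \right)} = 1 + 2 c^{2}$ ($R{\left(I,c \right)} = c c 2 + 1 = c^{2} \cdot 2 + 1 = 2 c^{2} + 1 = 1 + 2 c^{2}$)
$8 \cdot \frac{6}{61} R{\left(35,10 \right)} = 8 \cdot \frac{6}{61} \left(1 + 2 \cdot 10^{2}\right) = 8 \cdot 6 \cdot \frac{1}{61} \left(1 + 2 \cdot 100\right) = 8 \cdot \frac{6}{61} \left(1 + 200\right) = \frac{48}{61} \cdot 201 = \frac{9648}{61}$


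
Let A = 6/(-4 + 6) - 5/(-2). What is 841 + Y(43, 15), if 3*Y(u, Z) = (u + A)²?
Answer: 19501/12 ≈ 1625.1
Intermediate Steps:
A = 11/2 (A = 6/2 - 5*(-½) = 6*(½) + 5/2 = 3 + 5/2 = 11/2 ≈ 5.5000)
Y(u, Z) = (11/2 + u)²/3 (Y(u, Z) = (u + 11/2)²/3 = (11/2 + u)²/3)
841 + Y(43, 15) = 841 + (11 + 2*43)²/12 = 841 + (11 + 86)²/12 = 841 + (1/12)*97² = 841 + (1/12)*9409 = 841 + 9409/12 = 19501/12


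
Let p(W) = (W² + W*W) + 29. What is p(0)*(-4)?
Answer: -116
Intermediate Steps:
p(W) = 29 + 2*W² (p(W) = (W² + W²) + 29 = 2*W² + 29 = 29 + 2*W²)
p(0)*(-4) = (29 + 2*0²)*(-4) = (29 + 2*0)*(-4) = (29 + 0)*(-4) = 29*(-4) = -116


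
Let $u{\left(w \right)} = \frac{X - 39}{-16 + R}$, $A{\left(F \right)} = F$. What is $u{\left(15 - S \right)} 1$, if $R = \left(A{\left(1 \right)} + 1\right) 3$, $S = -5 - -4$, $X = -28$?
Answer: $\frac{67}{10} \approx 6.7$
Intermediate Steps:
$S = -1$ ($S = -5 + 4 = -1$)
$R = 6$ ($R = \left(1 + 1\right) 3 = 2 \cdot 3 = 6$)
$u{\left(w \right)} = \frac{67}{10}$ ($u{\left(w \right)} = \frac{-28 - 39}{-16 + 6} = - \frac{67}{-10} = \left(-67\right) \left(- \frac{1}{10}\right) = \frac{67}{10}$)
$u{\left(15 - S \right)} 1 = \frac{67}{10} \cdot 1 = \frac{67}{10}$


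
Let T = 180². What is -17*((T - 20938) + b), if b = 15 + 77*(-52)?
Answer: -127041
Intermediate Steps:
b = -3989 (b = 15 - 4004 = -3989)
T = 32400
-17*((T - 20938) + b) = -17*((32400 - 20938) - 3989) = -17*(11462 - 3989) = -17*7473 = -127041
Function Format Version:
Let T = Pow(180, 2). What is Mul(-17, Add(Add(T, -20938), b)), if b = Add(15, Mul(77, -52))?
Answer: -127041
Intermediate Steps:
b = -3989 (b = Add(15, -4004) = -3989)
T = 32400
Mul(-17, Add(Add(T, -20938), b)) = Mul(-17, Add(Add(32400, -20938), -3989)) = Mul(-17, Add(11462, -3989)) = Mul(-17, 7473) = -127041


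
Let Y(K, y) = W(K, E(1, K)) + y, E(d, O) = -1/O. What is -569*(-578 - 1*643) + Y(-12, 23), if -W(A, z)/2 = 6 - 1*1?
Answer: 694762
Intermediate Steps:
W(A, z) = -10 (W(A, z) = -2*(6 - 1*1) = -2*(6 - 1) = -2*5 = -10)
Y(K, y) = -10 + y
-569*(-578 - 1*643) + Y(-12, 23) = -569*(-578 - 1*643) + (-10 + 23) = -569*(-578 - 643) + 13 = -569*(-1221) + 13 = 694749 + 13 = 694762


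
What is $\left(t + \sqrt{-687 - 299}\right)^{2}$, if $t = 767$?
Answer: $\left(767 + i \sqrt{986}\right)^{2} \approx 5.873 \cdot 10^{5} + 48169.0 i$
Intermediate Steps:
$\left(t + \sqrt{-687 - 299}\right)^{2} = \left(767 + \sqrt{-687 - 299}\right)^{2} = \left(767 + \sqrt{-986}\right)^{2} = \left(767 + i \sqrt{986}\right)^{2}$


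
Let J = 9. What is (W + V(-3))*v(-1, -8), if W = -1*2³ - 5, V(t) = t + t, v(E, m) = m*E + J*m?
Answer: 1216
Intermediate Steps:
v(E, m) = 9*m + E*m (v(E, m) = m*E + 9*m = E*m + 9*m = 9*m + E*m)
V(t) = 2*t
W = -13 (W = -1*8 - 5 = -8 - 5 = -13)
(W + V(-3))*v(-1, -8) = (-13 + 2*(-3))*(-8*(9 - 1)) = (-13 - 6)*(-8*8) = -19*(-64) = 1216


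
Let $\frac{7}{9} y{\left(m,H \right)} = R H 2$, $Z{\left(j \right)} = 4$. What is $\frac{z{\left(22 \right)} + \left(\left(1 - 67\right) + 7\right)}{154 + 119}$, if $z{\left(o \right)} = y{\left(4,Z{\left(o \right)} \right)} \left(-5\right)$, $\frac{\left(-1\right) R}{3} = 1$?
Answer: $\frac{667}{1911} \approx 0.34903$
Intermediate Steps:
$R = -3$ ($R = \left(-3\right) 1 = -3$)
$y{\left(m,H \right)} = - \frac{54 H}{7}$ ($y{\left(m,H \right)} = \frac{9 \left(- 3 H 2\right)}{7} = \frac{9 \left(- 3 \cdot 2 H\right)}{7} = \frac{9 \left(- 6 H\right)}{7} = - \frac{54 H}{7}$)
$z{\left(o \right)} = \frac{1080}{7}$ ($z{\left(o \right)} = \left(- \frac{54}{7}\right) 4 \left(-5\right) = \left(- \frac{216}{7}\right) \left(-5\right) = \frac{1080}{7}$)
$\frac{z{\left(22 \right)} + \left(\left(1 - 67\right) + 7\right)}{154 + 119} = \frac{\frac{1080}{7} + \left(\left(1 - 67\right) + 7\right)}{154 + 119} = \frac{\frac{1080}{7} + \left(-66 + 7\right)}{273} = \left(\frac{1080}{7} - 59\right) \frac{1}{273} = \frac{667}{7} \cdot \frac{1}{273} = \frac{667}{1911}$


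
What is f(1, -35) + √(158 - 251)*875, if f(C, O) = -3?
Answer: -3 + 875*I*√93 ≈ -3.0 + 8438.2*I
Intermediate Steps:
f(1, -35) + √(158 - 251)*875 = -3 + √(158 - 251)*875 = -3 + √(-93)*875 = -3 + (I*√93)*875 = -3 + 875*I*√93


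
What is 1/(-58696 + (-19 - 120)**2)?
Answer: -1/39375 ≈ -2.5397e-5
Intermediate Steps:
1/(-58696 + (-19 - 120)**2) = 1/(-58696 + (-139)**2) = 1/(-58696 + 19321) = 1/(-39375) = -1/39375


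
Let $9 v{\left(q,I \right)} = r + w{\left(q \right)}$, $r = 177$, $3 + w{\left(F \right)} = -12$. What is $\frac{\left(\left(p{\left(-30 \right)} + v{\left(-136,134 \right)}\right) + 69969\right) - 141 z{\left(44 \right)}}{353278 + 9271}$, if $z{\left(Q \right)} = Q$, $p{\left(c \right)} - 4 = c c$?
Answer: $\frac{64687}{362549} \approx 0.17842$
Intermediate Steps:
$p{\left(c \right)} = 4 + c^{2}$ ($p{\left(c \right)} = 4 + c c = 4 + c^{2}$)
$w{\left(F \right)} = -15$ ($w{\left(F \right)} = -3 - 12 = -15$)
$v{\left(q,I \right)} = 18$ ($v{\left(q,I \right)} = \frac{177 - 15}{9} = \frac{1}{9} \cdot 162 = 18$)
$\frac{\left(\left(p{\left(-30 \right)} + v{\left(-136,134 \right)}\right) + 69969\right) - 141 z{\left(44 \right)}}{353278 + 9271} = \frac{\left(\left(\left(4 + \left(-30\right)^{2}\right) + 18\right) + 69969\right) - 6204}{353278 + 9271} = \frac{\left(\left(\left(4 + 900\right) + 18\right) + 69969\right) - 6204}{362549} = \left(\left(\left(904 + 18\right) + 69969\right) - 6204\right) \frac{1}{362549} = \left(\left(922 + 69969\right) - 6204\right) \frac{1}{362549} = \left(70891 - 6204\right) \frac{1}{362549} = 64687 \cdot \frac{1}{362549} = \frac{64687}{362549}$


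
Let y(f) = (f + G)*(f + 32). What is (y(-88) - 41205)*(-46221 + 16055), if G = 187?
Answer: 1410230334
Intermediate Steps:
y(f) = (32 + f)*(187 + f) (y(f) = (f + 187)*(f + 32) = (187 + f)*(32 + f) = (32 + f)*(187 + f))
(y(-88) - 41205)*(-46221 + 16055) = ((5984 + (-88)² + 219*(-88)) - 41205)*(-46221 + 16055) = ((5984 + 7744 - 19272) - 41205)*(-30166) = (-5544 - 41205)*(-30166) = -46749*(-30166) = 1410230334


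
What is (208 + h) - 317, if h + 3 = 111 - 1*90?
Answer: -91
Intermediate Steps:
h = 18 (h = -3 + (111 - 1*90) = -3 + (111 - 90) = -3 + 21 = 18)
(208 + h) - 317 = (208 + 18) - 317 = 226 - 317 = -91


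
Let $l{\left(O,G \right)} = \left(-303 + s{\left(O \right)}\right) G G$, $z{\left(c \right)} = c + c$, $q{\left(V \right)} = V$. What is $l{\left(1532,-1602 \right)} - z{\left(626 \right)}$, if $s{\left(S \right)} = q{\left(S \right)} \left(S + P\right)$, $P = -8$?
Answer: $5991180312608$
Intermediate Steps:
$z{\left(c \right)} = 2 c$
$s{\left(S \right)} = S \left(-8 + S\right)$ ($s{\left(S \right)} = S \left(S - 8\right) = S \left(-8 + S\right)$)
$l{\left(O,G \right)} = G^{2} \left(-303 + O \left(-8 + O\right)\right)$ ($l{\left(O,G \right)} = \left(-303 + O \left(-8 + O\right)\right) G G = \left(-303 + O \left(-8 + O\right)\right) G^{2} = G^{2} \left(-303 + O \left(-8 + O\right)\right)$)
$l{\left(1532,-1602 \right)} - z{\left(626 \right)} = \left(-1602\right)^{2} \left(-303 + 1532 \left(-8 + 1532\right)\right) - 2 \cdot 626 = 2566404 \left(-303 + 1532 \cdot 1524\right) - 1252 = 2566404 \left(-303 + 2334768\right) - 1252 = 2566404 \cdot 2334465 - 1252 = 5991180313860 - 1252 = 5991180312608$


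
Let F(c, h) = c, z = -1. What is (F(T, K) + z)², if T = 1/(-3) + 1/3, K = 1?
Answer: 1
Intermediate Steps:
T = 0 (T = 1*(-⅓) + 1*(⅓) = -⅓ + ⅓ = 0)
(F(T, K) + z)² = (0 - 1)² = (-1)² = 1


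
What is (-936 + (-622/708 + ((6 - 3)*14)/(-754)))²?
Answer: 15635343961394161/17811037764 ≈ 8.7785e+5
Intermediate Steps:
(-936 + (-622/708 + ((6 - 3)*14)/(-754)))² = (-936 + (-622*1/708 + (3*14)*(-1/754)))² = (-936 + (-311/354 + 42*(-1/754)))² = (-936 + (-311/354 - 21/377))² = (-936 - 124681/133458)² = (-125041369/133458)² = 15635343961394161/17811037764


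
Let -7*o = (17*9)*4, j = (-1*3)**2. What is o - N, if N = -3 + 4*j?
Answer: -843/7 ≈ -120.43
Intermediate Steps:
j = 9 (j = (-3)**2 = 9)
o = -612/7 (o = -17*9*4/7 = -153*4/7 = -1/7*612 = -612/7 ≈ -87.429)
N = 33 (N = -3 + 4*9 = -3 + 36 = 33)
o - N = -612/7 - 1*33 = -612/7 - 33 = -843/7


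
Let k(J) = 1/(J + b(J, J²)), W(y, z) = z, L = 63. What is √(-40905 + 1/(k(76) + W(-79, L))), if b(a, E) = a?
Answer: I*√3751761335041/9577 ≈ 202.25*I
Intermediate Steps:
k(J) = 1/(2*J) (k(J) = 1/(J + J) = 1/(2*J))
√(-40905 + 1/(k(76) + W(-79, L))) = √(-40905 + 1/((½)/76 + 63)) = √(-40905 + 1/((½)*(1/76) + 63)) = √(-40905 + 1/(1/152 + 63)) = √(-40905 + 1/(9577/152)) = √(-40905 + 152/9577) = √(-391747033/9577) = I*√3751761335041/9577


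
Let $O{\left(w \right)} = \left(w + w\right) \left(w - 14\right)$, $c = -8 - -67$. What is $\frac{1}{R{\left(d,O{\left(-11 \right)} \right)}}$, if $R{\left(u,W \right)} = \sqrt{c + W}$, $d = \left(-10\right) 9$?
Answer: $\frac{\sqrt{609}}{609} \approx 0.040522$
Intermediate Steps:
$c = 59$ ($c = -8 + 67 = 59$)
$O{\left(w \right)} = 2 w \left(-14 + w\right)$
$d = -90$
$R{\left(u,W \right)} = \sqrt{59 + W}$
$\frac{1}{R{\left(d,O{\left(-11 \right)} \right)}} = \frac{1}{\sqrt{59 + 2 \left(-11\right) \left(-14 - 11\right)}} = \frac{1}{\sqrt{59 + 2 \left(-11\right) \left(-25\right)}} = \frac{1}{\sqrt{59 + 550}} = \frac{1}{\sqrt{609}} = \frac{\sqrt{609}}{609}$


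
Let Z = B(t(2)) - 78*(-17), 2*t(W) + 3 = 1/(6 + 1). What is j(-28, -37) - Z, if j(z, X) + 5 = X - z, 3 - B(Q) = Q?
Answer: -9411/7 ≈ -1344.4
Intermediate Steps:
t(W) = -10/7 (t(W) = -3/2 + 1/(2*(6 + 1)) = -3/2 + (1/2)/7 = -3/2 + (1/2)*(1/7) = -3/2 + 1/14 = -10/7)
B(Q) = 3 - Q
j(z, X) = -5 + X - z (j(z, X) = -5 + (X - z) = -5 + X - z)
Z = 9313/7 (Z = (3 - 1*(-10/7)) - 78*(-17) = (3 + 10/7) + 1326 = 31/7 + 1326 = 9313/7 ≈ 1330.4)
j(-28, -37) - Z = (-5 - 37 - 1*(-28)) - 1*9313/7 = (-5 - 37 + 28) - 9313/7 = -14 - 9313/7 = -9411/7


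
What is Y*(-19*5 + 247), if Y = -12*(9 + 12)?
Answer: -38304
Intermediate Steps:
Y = -252 (Y = -12*21 = -252)
Y*(-19*5 + 247) = -252*(-19*5 + 247) = -252*(-95 + 247) = -252*152 = -38304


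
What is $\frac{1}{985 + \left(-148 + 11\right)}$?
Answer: $\frac{1}{848} \approx 0.0011792$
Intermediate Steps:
$\frac{1}{985 + \left(-148 + 11\right)} = \frac{1}{985 - 137} = \frac{1}{848}$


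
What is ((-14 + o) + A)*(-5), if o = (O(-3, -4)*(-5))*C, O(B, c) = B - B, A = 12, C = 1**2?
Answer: 10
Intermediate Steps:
C = 1
O(B, c) = 0
o = 0 (o = (0*(-5))*1 = 0*1 = 0)
((-14 + o) + A)*(-5) = ((-14 + 0) + 12)*(-5) = (-14 + 12)*(-5) = -2*(-5) = 10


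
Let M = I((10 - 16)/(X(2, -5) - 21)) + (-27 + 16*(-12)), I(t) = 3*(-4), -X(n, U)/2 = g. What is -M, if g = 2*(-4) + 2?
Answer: 231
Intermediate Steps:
g = -6 (g = -8 + 2 = -6)
X(n, U) = 12 (X(n, U) = -2*(-6) = 12)
I(t) = -12
M = -231 (M = -12 + (-27 + 16*(-12)) = -12 + (-27 - 192) = -12 - 219 = -231)
-M = -1*(-231) = 231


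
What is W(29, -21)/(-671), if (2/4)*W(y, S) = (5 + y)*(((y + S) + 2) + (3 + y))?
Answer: -2856/671 ≈ -4.2563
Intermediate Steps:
W(y, S) = 2*(5 + y)*(5 + S + 2*y) (W(y, S) = 2*((5 + y)*(((y + S) + 2) + (3 + y))) = 2*((5 + y)*(((S + y) + 2) + (3 + y))) = 2*((5 + y)*((2 + S + y) + (3 + y))) = 2*((5 + y)*(5 + S + 2*y)) = 2*(5 + y)*(5 + S + 2*y))
W(29, -21)/(-671) = (50 + 4*29² + 10*(-21) + 30*29 + 2*(-21)*29)/(-671) = (50 + 4*841 - 210 + 870 - 1218)*(-1/671) = (50 + 3364 - 210 + 870 - 1218)*(-1/671) = 2856*(-1/671) = -2856/671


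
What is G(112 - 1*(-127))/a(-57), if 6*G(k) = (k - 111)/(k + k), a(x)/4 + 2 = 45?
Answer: 8/30831 ≈ 0.00025948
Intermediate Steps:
a(x) = 172 (a(x) = -8 + 4*45 = -8 + 180 = 172)
G(k) = (-111 + k)/(12*k) (G(k) = ((k - 111)/(k + k))/6 = ((-111 + k)/((2*k)))/6 = ((-111 + k)*(1/(2*k)))/6 = ((-111 + k)/(2*k))/6 = (-111 + k)/(12*k))
G(112 - 1*(-127))/a(-57) = ((-111 + (112 - 1*(-127)))/(12*(112 - 1*(-127))))/172 = ((-111 + (112 + 127))/(12*(112 + 127)))*(1/172) = ((1/12)*(-111 + 239)/239)*(1/172) = ((1/12)*(1/239)*128)*(1/172) = (32/717)*(1/172) = 8/30831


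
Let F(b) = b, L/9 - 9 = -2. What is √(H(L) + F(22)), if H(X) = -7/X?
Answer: √197/3 ≈ 4.6786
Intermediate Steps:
L = 63 (L = 81 + 9*(-2) = 81 - 18 = 63)
√(H(L) + F(22)) = √(-7/63 + 22) = √(-7*1/63 + 22) = √(-⅑ + 22) = √(197/9) = √197/3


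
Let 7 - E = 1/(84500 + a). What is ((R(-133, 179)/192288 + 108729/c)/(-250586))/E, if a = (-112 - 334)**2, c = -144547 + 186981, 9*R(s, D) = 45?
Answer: -2519353041701/1724677215986855816 ≈ -1.4608e-6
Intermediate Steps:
R(s, D) = 5 (R(s, D) = (1/9)*45 = 5)
c = 42434
a = 198916 (a = (-446)**2 = 198916)
E = 1983911/283416 (E = 7 - 1/(84500 + 198916) = 7 - 1/283416 = 1983911/283416 ≈ 7.0000)
((R(-133, 179)/192288 + 108729/c)/(-250586))/E = ((5/192288 + 108729/42434)/(-250586))/(1983911/283416) = ((5*(1/192288) + 108729*(1/42434))*(-1/250586))*(283416/1983911) = ((5/192288 + 108729/42434)*(-1/250586))*(283416/1983911) = ((10453747061/4079774496)*(-1/250586))*(283416/1983911) = -10453747061/1022334371854656*283416/1983911 = -2519353041701/1724677215986855816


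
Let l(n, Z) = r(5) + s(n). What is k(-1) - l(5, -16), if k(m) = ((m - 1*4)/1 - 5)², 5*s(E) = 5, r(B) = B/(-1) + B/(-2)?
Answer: 213/2 ≈ 106.50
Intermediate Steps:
r(B) = -3*B/2 (r(B) = B*(-1) + B*(-½) = -B - B/2 = -3*B/2)
s(E) = 1 (s(E) = (⅕)*5 = 1)
k(m) = (-9 + m)² (k(m) = ((m - 4)*1 - 5)² = ((-4 + m)*1 - 5)² = ((-4 + m) - 5)² = (-9 + m)²)
l(n, Z) = -13/2 (l(n, Z) = -3/2*5 + 1 = -15/2 + 1 = -13/2)
k(-1) - l(5, -16) = (-9 - 1)² - 1*(-13/2) = (-10)² + 13/2 = 100 + 13/2 = 213/2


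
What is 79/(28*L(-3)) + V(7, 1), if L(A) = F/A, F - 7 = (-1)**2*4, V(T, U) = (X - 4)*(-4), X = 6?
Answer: -2701/308 ≈ -8.7695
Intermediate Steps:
V(T, U) = -8 (V(T, U) = (6 - 4)*(-4) = 2*(-4) = -8)
F = 11 (F = 7 + (-1)**2*4 = 7 + 1*4 = 7 + 4 = 11)
L(A) = 11/A
79/(28*L(-3)) + V(7, 1) = 79/(28*(11/(-3))) - 8 = 79/(28*(11*(-1/3))) - 8 = 79/(28*(-11/3)) - 8 = 79/(-308/3) - 8 = -3/308*79 - 8 = -237/308 - 8 = -2701/308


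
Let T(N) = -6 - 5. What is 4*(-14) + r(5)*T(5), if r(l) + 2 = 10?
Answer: -144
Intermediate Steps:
r(l) = 8 (r(l) = -2 + 10 = 8)
T(N) = -11
4*(-14) + r(5)*T(5) = 4*(-14) + 8*(-11) = -56 - 88 = -144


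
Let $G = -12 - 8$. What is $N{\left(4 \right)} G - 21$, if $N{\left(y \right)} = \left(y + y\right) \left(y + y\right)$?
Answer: $-1301$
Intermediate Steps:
$N{\left(y \right)} = 4 y^{2}$ ($N{\left(y \right)} = 2 y 2 y = 4 y^{2}$)
$G = -20$ ($G = -12 - 8 = -20$)
$N{\left(4 \right)} G - 21 = 4 \cdot 4^{2} \left(-20\right) - 21 = 4 \cdot 16 \left(-20\right) - 21 = 64 \left(-20\right) - 21 = -1280 - 21 = -1301$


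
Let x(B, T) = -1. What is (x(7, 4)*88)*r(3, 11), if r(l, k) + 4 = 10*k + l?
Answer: -9592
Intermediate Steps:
r(l, k) = -4 + l + 10*k (r(l, k) = -4 + (10*k + l) = -4 + (l + 10*k) = -4 + l + 10*k)
(x(7, 4)*88)*r(3, 11) = (-1*88)*(-4 + 3 + 10*11) = -88*(-4 + 3 + 110) = -88*109 = -9592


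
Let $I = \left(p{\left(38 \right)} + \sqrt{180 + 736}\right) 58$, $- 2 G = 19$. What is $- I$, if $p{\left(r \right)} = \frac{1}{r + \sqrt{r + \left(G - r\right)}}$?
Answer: $- \frac{232}{153} - 116 \sqrt{229} + \frac{58 i \sqrt{38}}{2907} \approx -1756.9 + 0.12299 i$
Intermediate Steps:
$G = - \frac{19}{2}$ ($G = \left(- \frac{1}{2}\right) 19 = - \frac{19}{2} \approx -9.5$)
$p{\left(r \right)} = \frac{1}{r + \frac{i \sqrt{38}}{2}}$ ($p{\left(r \right)} = \frac{1}{r + \sqrt{r - \left(\frac{19}{2} + r\right)}} = \frac{1}{r + \sqrt{- \frac{19}{2}}} = \frac{1}{r + \frac{i \sqrt{38}}{2}}$)
$I = 116 \sqrt{229} + \frac{116}{76 + i \sqrt{38}}$ ($I = \left(\frac{2}{2 \cdot 38 + i \sqrt{38}} + \sqrt{180 + 736}\right) 58 = \left(\frac{2}{76 + i \sqrt{38}} + \sqrt{916}\right) 58 = \left(\frac{2}{76 + i \sqrt{38}} + 2 \sqrt{229}\right) 58 = \left(2 \sqrt{229} + \frac{2}{76 + i \sqrt{38}}\right) 58 = 116 \sqrt{229} + \frac{116}{76 + i \sqrt{38}} \approx 1756.9 - 0.12299 i$)
$- I = - (\frac{232}{153} + 116 \sqrt{229} - \frac{58 i \sqrt{38}}{2907}) = - \frac{232}{153} - 116 \sqrt{229} + \frac{58 i \sqrt{38}}{2907}$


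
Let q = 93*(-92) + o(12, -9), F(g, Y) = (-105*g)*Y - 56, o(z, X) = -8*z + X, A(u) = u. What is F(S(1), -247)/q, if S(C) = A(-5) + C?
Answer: 103796/8661 ≈ 11.984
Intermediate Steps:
o(z, X) = X - 8*z
S(C) = -5 + C
F(g, Y) = -56 - 105*Y*g (F(g, Y) = -105*Y*g - 56 = -56 - 105*Y*g)
q = -8661 (q = 93*(-92) + (-9 - 8*12) = -8556 + (-9 - 96) = -8556 - 105 = -8661)
F(S(1), -247)/q = (-56 - 105*(-247)*(-5 + 1))/(-8661) = (-56 - 105*(-247)*(-4))*(-1/8661) = (-56 - 103740)*(-1/8661) = -103796*(-1/8661) = 103796/8661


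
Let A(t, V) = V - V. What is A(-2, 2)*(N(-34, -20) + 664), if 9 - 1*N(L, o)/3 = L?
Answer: 0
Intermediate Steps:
A(t, V) = 0
N(L, o) = 27 - 3*L
A(-2, 2)*(N(-34, -20) + 664) = 0*((27 - 3*(-34)) + 664) = 0*((27 + 102) + 664) = 0*(129 + 664) = 0*793 = 0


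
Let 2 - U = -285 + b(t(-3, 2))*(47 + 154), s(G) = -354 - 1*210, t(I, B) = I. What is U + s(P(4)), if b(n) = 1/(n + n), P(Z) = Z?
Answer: -487/2 ≈ -243.50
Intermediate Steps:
b(n) = 1/(2*n)
s(G) = -564 (s(G) = -354 - 210 = -564)
U = 641/2 (U = 2 - (-285 + ((1/2)/(-3))*(47 + 154)) = 2 - (-285 + ((1/2)*(-1/3))*201) = 2 - (-285 - 1/6*201) = 2 - (-285 - 67/2) = 2 - 1*(-637/2) = 2 + 637/2 = 641/2 ≈ 320.50)
U + s(P(4)) = 641/2 - 564 = -487/2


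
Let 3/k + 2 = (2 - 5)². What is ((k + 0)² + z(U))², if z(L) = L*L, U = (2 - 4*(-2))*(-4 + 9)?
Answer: 15008455081/2401 ≈ 6.2509e+6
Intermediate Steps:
k = 3/7 (k = 3/(-2 + (2 - 5)²) = 3/(-2 + (-3)²) = 3/(-2 + 9) = 3/7 ≈ 0.42857)
U = 50 (U = (2 + 8)*5 = 10*5 = 50)
z(L) = L²
((k + 0)² + z(U))² = ((3/7 + 0)² + 50²)² = ((3/7)² + 2500)² = (9/49 + 2500)² = (122509/49)² = 15008455081/2401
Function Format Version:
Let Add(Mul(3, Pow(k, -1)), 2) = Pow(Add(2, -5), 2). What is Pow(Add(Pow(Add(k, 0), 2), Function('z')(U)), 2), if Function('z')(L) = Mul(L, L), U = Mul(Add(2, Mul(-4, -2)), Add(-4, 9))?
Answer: Rational(15008455081, 2401) ≈ 6.2509e+6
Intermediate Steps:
k = Rational(3, 7) (k = Mul(3, Pow(Add(-2, Pow(Add(2, -5), 2)), -1)) = Mul(3, Pow(Add(-2, Pow(-3, 2)), -1)) = Mul(3, Pow(Add(-2, 9), -1)) = Mul(3, Pow(7, -1)) = Mul(3, Rational(1, 7)) = Rational(3, 7) ≈ 0.42857)
U = 50 (U = Mul(Add(2, 8), 5) = Mul(10, 5) = 50)
Function('z')(L) = Pow(L, 2)
Pow(Add(Pow(Add(k, 0), 2), Function('z')(U)), 2) = Pow(Add(Pow(Add(Rational(3, 7), 0), 2), Pow(50, 2)), 2) = Pow(Add(Pow(Rational(3, 7), 2), 2500), 2) = Pow(Add(Rational(9, 49), 2500), 2) = Pow(Rational(122509, 49), 2) = Rational(15008455081, 2401)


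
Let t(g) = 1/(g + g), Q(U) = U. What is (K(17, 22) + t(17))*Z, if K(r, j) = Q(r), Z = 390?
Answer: 112905/17 ≈ 6641.5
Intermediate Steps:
K(r, j) = r
t(g) = 1/(2*g)
(K(17, 22) + t(17))*Z = (17 + (1/2)/17)*390 = (17 + (1/2)*(1/17))*390 = (17 + 1/34)*390 = (579/34)*390 = 112905/17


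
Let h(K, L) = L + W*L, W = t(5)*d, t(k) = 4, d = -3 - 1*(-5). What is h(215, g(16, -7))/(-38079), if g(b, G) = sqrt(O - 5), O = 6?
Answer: -1/4231 ≈ -0.00023635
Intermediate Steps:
d = 2 (d = -3 + 5 = 2)
g(b, G) = 1 (g(b, G) = sqrt(6 - 5) = sqrt(1) = 1)
W = 8 (W = 4*2 = 8)
h(K, L) = 9*L (h(K, L) = L + 8*L = 9*L)
h(215, g(16, -7))/(-38079) = (9*1)/(-38079) = 9*(-1/38079) = -1/4231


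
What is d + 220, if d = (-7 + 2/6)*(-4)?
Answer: 740/3 ≈ 246.67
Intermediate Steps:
d = 80/3 (d = (-7 + 2*(⅙))*(-4) = (-7 + ⅓)*(-4) = -20/3*(-4) = 80/3 ≈ 26.667)
d + 220 = 80/3 + 220 = 740/3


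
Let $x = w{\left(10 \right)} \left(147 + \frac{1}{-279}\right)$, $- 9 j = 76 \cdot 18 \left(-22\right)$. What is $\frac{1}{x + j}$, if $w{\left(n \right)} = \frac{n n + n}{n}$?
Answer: $\frac{279}{1384108} \approx 0.00020157$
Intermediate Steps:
$w{\left(n \right)} = \frac{n + n^{2}}{n}$ ($w{\left(n \right)} = \frac{n^{2} + n}{n} = \frac{n + n^{2}}{n}$)
$j = 3344$ ($j = - \frac{76 \cdot 18 \left(-22\right)}{9} = - \frac{1368 \left(-22\right)}{9} = \left(- \frac{1}{9}\right) \left(-30096\right) = 3344$)
$x = \frac{451132}{279}$ ($x = \left(1 + 10\right) \left(147 + \frac{1}{-279}\right) = 11 \left(147 - \frac{1}{279}\right) = 11 \cdot \frac{41012}{279} = \frac{451132}{279} \approx 1617.0$)
$\frac{1}{x + j} = \frac{1}{\frac{451132}{279} + 3344} = \frac{1}{\frac{1384108}{279}} = \frac{279}{1384108}$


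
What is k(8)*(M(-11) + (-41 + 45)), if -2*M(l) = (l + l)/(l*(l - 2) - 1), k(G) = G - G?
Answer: 0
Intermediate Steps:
k(G) = 0
M(l) = -l/(-1 + l*(-2 + l)) (M(l) = -(l + l)/(2*(l*(l - 2) - 1)) = -2*l/(2*(l*(-2 + l) - 1)) = -2*l/(2*(-1 + l*(-2 + l))) = -l/(-1 + l*(-2 + l)))
k(8)*(M(-11) + (-41 + 45)) = 0*(-11/(1 - 1*(-11)**2 + 2*(-11)) + (-41 + 45)) = 0*(-11/(1 - 1*121 - 22) + 4) = 0*(-11/(1 - 121 - 22) + 4) = 0*(-11/(-142) + 4) = 0*(-11*(-1/142) + 4) = 0*(11/142 + 4) = 0*(579/142) = 0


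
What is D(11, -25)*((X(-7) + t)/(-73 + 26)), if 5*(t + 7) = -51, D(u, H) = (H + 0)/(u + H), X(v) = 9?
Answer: 205/658 ≈ 0.31155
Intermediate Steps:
D(u, H) = H/(H + u)
t = -86/5 (t = -7 + (⅕)*(-51) = -7 - 51/5 = -86/5 ≈ -17.200)
D(11, -25)*((X(-7) + t)/(-73 + 26)) = (-25/(-25 + 11))*((9 - 86/5)/(-73 + 26)) = (-25/(-14))*(-41/5/(-47)) = (-25*(-1/14))*(-41/5*(-1/47)) = (25/14)*(41/235) = 205/658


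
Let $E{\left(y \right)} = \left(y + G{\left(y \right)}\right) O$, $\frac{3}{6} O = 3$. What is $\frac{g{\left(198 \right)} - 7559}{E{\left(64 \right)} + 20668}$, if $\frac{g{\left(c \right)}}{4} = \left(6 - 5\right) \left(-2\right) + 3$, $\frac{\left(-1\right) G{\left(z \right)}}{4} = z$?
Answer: $- \frac{7555}{19516} \approx -0.38712$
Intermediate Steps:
$G{\left(z \right)} = - 4 z$
$O = 6$ ($O = 2 \cdot 3 = 6$)
$g{\left(c \right)} = 4$ ($g{\left(c \right)} = 4 \left(\left(6 - 5\right) \left(-2\right) + 3\right) = 4 \left(1 \left(-2\right) + 3\right) = 4 \left(-2 + 3\right) = 4 \cdot 1 = 4$)
$E{\left(y \right)} = - 18 y$ ($E{\left(y \right)} = \left(y - 4 y\right) 6 = - 3 y 6 = - 18 y$)
$\frac{g{\left(198 \right)} - 7559}{E{\left(64 \right)} + 20668} = \frac{4 - 7559}{\left(-18\right) 64 + 20668} = - \frac{7555}{-1152 + 20668} = - \frac{7555}{19516}$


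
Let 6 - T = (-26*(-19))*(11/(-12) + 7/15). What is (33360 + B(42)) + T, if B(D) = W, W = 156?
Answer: 337443/10 ≈ 33744.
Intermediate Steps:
T = 2283/10 (T = 6 - (-26*(-19))*(11/(-12) + 7/15) = 6 - 494*(11*(-1/12) + 7*(1/15)) = 6 - 494*(-11/12 + 7/15) = 6 - 494*(-9)/20 = 6 - 1*(-2223/10) = 6 + 2223/10 = 2283/10 ≈ 228.30)
B(D) = 156
(33360 + B(42)) + T = (33360 + 156) + 2283/10 = 33516 + 2283/10 = 337443/10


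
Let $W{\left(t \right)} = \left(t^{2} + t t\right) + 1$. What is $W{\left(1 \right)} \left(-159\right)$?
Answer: $-477$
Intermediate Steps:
$W{\left(t \right)} = 1 + 2 t^{2}$ ($W{\left(t \right)} = \left(t^{2} + t^{2}\right) + 1 = 2 t^{2} + 1 = 1 + 2 t^{2}$)
$W{\left(1 \right)} \left(-159\right) = \left(1 + 2 \cdot 1^{2}\right) \left(-159\right) = \left(1 + 2 \cdot 1\right) \left(-159\right) = \left(1 + 2\right) \left(-159\right) = 3 \left(-159\right) = -477$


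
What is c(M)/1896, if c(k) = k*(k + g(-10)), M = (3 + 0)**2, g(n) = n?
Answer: -3/632 ≈ -0.0047468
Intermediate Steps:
M = 9 (M = 3**2 = 9)
c(k) = k*(-10 + k) (c(k) = k*(k - 10) = k*(-10 + k))
c(M)/1896 = (9*(-10 + 9))/1896 = (9*(-1))*(1/1896) = -9*1/1896 = -3/632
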